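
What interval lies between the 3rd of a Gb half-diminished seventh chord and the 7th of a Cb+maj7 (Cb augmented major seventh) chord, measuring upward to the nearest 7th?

Gb half-diminished seventh has Bbb as its 3rd, and Cb+maj7 (Cb augmented major seventh) has Bb as its 7th.
1 letter names make it a unison; at 1 semitone (a half step wider than perfect) the quality is augmented.

augmented 1st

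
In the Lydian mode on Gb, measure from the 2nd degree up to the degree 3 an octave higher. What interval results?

Spelling the Lydian mode on Gb: Gb Ab Bb C Db Eb F.
2nd degree = Ab; degree 3 (up an octave) = Bb.
From Ab to Bb is 14 semitones, exactly the major ninth.

major ninth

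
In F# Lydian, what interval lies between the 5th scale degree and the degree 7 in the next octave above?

major tenth

Spelling F# Lydian: F# G# A# B# C# D# E#.
So we need the interval from C# up to E#.
Counting 10 letters and 16 half steps from C# gives a major tenth.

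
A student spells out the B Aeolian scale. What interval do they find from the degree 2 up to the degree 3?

The scale runs B C# D E F# G A.
Degree 2 = C#; 3rd degree = D.
2 letter names make it a second; at 1 semitone (a half step narrower than major) the quality is minor.

minor second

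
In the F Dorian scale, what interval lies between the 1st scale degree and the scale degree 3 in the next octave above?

minor 10th

F dorian: F G Ab Bb C D Eb.
The 1st scale degree is F and the 3rd scale degree (up an octave) is Ab.
F up to Ab is 15 semitones, a half step narrower than a major tenth, so the interval is minor.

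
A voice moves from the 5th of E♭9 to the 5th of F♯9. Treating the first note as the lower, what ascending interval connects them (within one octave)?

augmented 2nd

E♭9 has B♭ as its 5th, and F♯9 has C♯ as its 5th.
B♭ up to C♯ is 3 semitones, a half step wider than a major second, so the interval is augmented.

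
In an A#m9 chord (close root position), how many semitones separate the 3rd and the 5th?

A#min9 (A# minor ninth): A#–C#–E#–G#–B#.
C# to E# is a major third: 4 semitones.

4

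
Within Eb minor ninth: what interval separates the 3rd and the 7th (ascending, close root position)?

Ebmin9 (Eb minor ninth): Eb-Gb-Bb-Db-F.
That puts Gb below Db.
Gb up to Db spans 5 letter names and 7 semitones — a perfect fifth.

perfect fifth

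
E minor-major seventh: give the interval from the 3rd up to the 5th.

The chord tones of E minor-major seventh are E-G-B-D♯.
3rd = G; 5th = B.
G up to B spans 3 letter names and 4 semitones — a major third.

major 3rd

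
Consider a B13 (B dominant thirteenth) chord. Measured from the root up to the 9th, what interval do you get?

major ninth

Spelling the chord: B D# F# A C# G#.
Root = B; 9th = C#.
Counting 9 letters and 14 half steps from B gives a major ninth.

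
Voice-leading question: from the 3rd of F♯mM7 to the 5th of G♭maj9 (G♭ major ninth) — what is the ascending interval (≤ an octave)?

The 3rd of F♯mM7 is A; the 5th of G♭maj9 (G♭ major ninth) is D♭.
From A to D♭: 4 semitones over a fourth = diminished.

diminished fourth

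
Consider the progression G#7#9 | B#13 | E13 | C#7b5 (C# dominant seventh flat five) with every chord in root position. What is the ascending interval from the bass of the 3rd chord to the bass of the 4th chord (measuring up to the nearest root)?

The roots are E and C#.
From E to C# is 9 semitones, exactly the major sixth.

major sixth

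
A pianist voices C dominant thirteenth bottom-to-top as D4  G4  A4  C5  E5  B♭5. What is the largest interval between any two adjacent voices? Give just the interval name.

diminished 5th

Adjacent intervals: D4→G4 = perfect fourth; G4→A4 = major second; A4→C5 = minor third; C5→E5 = major third; E5→B♭5 = diminished fifth.
The largest is E5 to B♭5, a diminished fifth (6 semitones).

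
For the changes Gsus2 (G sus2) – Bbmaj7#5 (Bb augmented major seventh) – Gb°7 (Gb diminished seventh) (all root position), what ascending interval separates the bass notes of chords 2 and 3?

The roots are Bb and Gb.
6 letter names make it a sixth; at 8 semitones (a half step narrower than major) the quality is minor.

minor sixth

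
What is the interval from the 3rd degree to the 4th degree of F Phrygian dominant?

F phrygian dominant: F Gb A Bb C Db Eb.
The 3rd degree is A and the degree 4 is Bb.
A up to Bb is 1 semitone, a half step narrower than a major second, so the interval is minor.

minor second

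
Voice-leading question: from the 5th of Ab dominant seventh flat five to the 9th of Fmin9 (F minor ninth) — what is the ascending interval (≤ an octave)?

Ab dominant seventh flat five has Ebb as its 5th, and Fmin9 (F minor ninth) has G as its 9th.
From Ebb to G: 5 semitones over a third = augmented.

augmented third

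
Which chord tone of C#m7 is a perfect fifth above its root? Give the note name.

G#

Spelling the chord: C# E G# B.
The root is C#. A perfect fifth above C# is G#.
G# is the chord's 5th.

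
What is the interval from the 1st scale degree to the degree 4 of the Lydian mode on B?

A4

B lydian: B C# D# E# F# G# A#.
That puts B below E#.
B up to E# is 6 semitones, a half step wider than a perfect fourth, so the interval is augmented.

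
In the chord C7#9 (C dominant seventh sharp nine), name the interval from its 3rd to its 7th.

Spelling the chord: C E G Bb D#.
So we need the interval from E up to Bb.
5 letter names make it a fifth; at 6 semitones (a half step narrower than perfect) the quality is diminished.

diminished fifth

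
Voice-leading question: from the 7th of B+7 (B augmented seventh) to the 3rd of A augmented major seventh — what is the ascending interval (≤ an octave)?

major third

The 7th of B+7 (B augmented seventh) is A; the 3rd of A augmented major seventh is C♯.
A up to C♯ spans 3 letter names and 4 semitones — a major third.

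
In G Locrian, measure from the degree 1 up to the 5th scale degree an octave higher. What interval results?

diminished 12th

G locrian: G Ab Bb C Db Eb F.
The degree 1 is G and the 5th degree (up an octave) is Db.
12 letter names make it a twelfth; at 18 semitones (a half step narrower than perfect) the quality is diminished.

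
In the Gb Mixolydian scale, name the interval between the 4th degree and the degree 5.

Gb mixolydian: Gb Ab Bb Cb Db Eb Fb.
4th degree = Cb; 5th scale degree = Db.
Counting 2 letters and 2 half steps from Cb gives a major second.

major second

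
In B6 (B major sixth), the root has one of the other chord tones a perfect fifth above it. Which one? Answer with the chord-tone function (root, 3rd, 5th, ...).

5th

B6 (B major sixth): B-D♯-F♯-G♯.
The root is B. A perfect fifth above B is F♯.
F♯ is the chord's 5th.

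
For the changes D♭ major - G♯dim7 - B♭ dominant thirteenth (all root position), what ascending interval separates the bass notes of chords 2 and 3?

The roots are G♯ and B♭.
From G♯ to B♭: 2 semitones over a third = diminished.

diminished 3rd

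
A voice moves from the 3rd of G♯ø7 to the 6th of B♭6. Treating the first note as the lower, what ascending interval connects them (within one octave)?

The 3rd of G♯ø7 is B; the 6th of B♭6 is G.
6 letter names make it a sixth; at 8 semitones (a half step narrower than major) the quality is minor.

minor sixth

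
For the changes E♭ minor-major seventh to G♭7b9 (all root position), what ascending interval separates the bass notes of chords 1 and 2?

minor third

The roots are E♭ and G♭.
3 letter names make it a third; at 3 semitones (a half step narrower than major) the quality is minor.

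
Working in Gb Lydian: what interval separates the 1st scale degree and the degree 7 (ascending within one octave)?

major seventh

The scale runs Gb Ab Bb C Db Eb F.
That puts Gb below F.
From Gb to F is 11 semitones, exactly the major seventh.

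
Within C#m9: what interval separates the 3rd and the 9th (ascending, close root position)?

M7

Spelling the chord: C#, E, G#, B, D#.
So we need the interval from E up to D#.
E up to D# spans 7 letter names and 11 semitones — a major seventh.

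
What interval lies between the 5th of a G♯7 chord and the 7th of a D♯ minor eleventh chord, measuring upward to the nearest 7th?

G♯7 has D♯ as its 5th, and D♯ minor eleventh has C♯ as its 7th.
D♯ up to C♯ is 10 semitones, a half step narrower than a major seventh, so the interval is minor.

minor seventh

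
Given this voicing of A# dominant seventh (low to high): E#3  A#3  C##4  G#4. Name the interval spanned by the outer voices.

The outer voices are E#3 and G#4.
10 letter names make it a tenth; at 15 semitones (a half step narrower than major) the quality is minor.

m10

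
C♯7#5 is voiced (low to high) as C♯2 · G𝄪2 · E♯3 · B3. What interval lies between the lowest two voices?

augmented fifth

Those voices are C♯2 and G𝄪2.
5 letter names make it a fifth; at 8 semitones (a half step wider than perfect) the quality is augmented.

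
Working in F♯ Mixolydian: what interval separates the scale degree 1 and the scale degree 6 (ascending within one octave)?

major sixth

The scale runs F♯ G♯ A♯ B C♯ D♯ E.
The scale degree 1 is F♯ and the scale degree 6 is D♯.
From F♯ to D♯ is 9 semitones, exactly the major sixth.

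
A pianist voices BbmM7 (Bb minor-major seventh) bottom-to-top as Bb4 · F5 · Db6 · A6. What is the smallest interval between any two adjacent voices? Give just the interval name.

Adjacent intervals: Bb4→F5 = perfect fifth; F5→Db6 = minor sixth; Db6→A6 = augmented fifth.
The smallest is Bb4 to F5, a perfect fifth (7 semitones).

P5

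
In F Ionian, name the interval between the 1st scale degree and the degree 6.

F major: F G A B♭ C D E.
1st scale degree = F; 6th scale degree = D.
F up to D spans 6 letter names and 9 semitones — a major sixth.

major sixth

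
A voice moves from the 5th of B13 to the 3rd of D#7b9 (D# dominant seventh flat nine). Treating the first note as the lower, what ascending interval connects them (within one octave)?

augmented 1st

The 5th of B13 is F#; the 3rd of D#7b9 (D# dominant seventh flat nine) is F##.
From F# to F##: 1 semitone over a unison = augmented.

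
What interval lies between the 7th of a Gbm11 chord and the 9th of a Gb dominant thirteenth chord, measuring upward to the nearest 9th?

The 7th of Gbm11 is Fb; the 9th of Gb dominant thirteenth is Ab.
From Fb to Ab is 4 semitones, exactly the major third.

major third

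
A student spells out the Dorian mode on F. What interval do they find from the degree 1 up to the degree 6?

The scale runs F G Ab Bb C D Eb.
Degree 1 = F; 6th scale degree = D.
From F to D is 9 semitones, exactly the major sixth.

major 6th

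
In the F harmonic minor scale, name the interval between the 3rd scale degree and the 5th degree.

M3

F harmonic minor: F G Ab Bb C Db E.
3rd scale degree = Ab; degree 5 = C.
From Ab to C is 4 semitones, exactly the major third.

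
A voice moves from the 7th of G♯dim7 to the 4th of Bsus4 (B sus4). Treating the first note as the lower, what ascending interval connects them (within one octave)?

The 7th of G♯dim7 is F; the 4th of Bsus4 (B sus4) is E.
From F to E is 11 semitones, exactly the major seventh.

major seventh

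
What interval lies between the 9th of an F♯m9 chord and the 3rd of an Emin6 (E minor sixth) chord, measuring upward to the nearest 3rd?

diminished octave

The 9th of F♯m9 is G♯; the 3rd of Emin6 (E minor sixth) is G.
8 letter names make it an octave; at 11 semitones (a half step narrower than perfect) the quality is diminished.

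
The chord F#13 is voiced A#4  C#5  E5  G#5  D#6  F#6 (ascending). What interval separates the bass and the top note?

The outer voices are A#4 and F#6.
13 letter names make it a thirteenth; at 20 semitones (a half step narrower than major) the quality is minor.

m13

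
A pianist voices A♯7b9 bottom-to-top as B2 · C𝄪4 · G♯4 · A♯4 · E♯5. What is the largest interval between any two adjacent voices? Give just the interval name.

augmented 9th

Adjacent intervals: B2→C𝄪4 = augmented ninth; C𝄪4→G♯4 = diminished fifth; G♯4→A♯4 = major second; A♯4→E♯5 = perfect fifth.
The largest is B2 to C𝄪4, an augmented ninth (15 semitones).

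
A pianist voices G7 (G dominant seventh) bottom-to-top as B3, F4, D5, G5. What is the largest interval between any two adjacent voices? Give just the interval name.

Adjacent intervals: B3→F4 = diminished fifth; F4→D5 = major sixth; D5→G5 = perfect fourth.
The largest is F4 to D5, a major sixth (9 semitones).

major 6th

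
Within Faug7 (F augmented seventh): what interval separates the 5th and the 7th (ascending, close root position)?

diminished 3rd

F+7: F-A-C♯-E♭.
The 5th is C♯ and the 7th is E♭.
3 letter names make it a third; at 2 semitones (a whole step narrower than major) the quality is diminished.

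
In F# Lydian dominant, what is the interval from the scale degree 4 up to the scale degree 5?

The scale runs F# G# A# B# C# D# E.
The scale degree 4 is B# and the scale degree 5 is C#.
From B# to C#: 1 semitone over a second = minor.

minor second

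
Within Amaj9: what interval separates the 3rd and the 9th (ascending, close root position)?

Amaj9 (A major ninth) is spelled A, C#, E, G#, B.
3rd = C#; 9th = B.
C# up to B is 10 semitones, a half step narrower than a major seventh, so the interval is minor.

minor 7th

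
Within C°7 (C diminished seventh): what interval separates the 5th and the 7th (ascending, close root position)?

Spelling the chord: C–E♭–G♭–B𝄫.
The 5th is G♭ and the 7th is B𝄫.
3 letter names make it a third; at 3 semitones (a half step narrower than major) the quality is minor.

m3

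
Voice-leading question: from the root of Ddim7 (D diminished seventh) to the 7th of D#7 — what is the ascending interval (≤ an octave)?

The root of Ddim7 (D diminished seventh) is D; the 7th of D#7 is C#.
D up to C# spans 7 letter names and 11 semitones — a major seventh.

major 7th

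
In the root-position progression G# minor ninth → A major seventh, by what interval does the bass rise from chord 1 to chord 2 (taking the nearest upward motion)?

minor second

The roots are G# and A.
From G# to A: 1 semitone over a second = minor.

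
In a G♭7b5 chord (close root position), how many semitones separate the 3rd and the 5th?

2

Spelling the chord: G♭–B♭–D𝄫–F♭.
B♭ to D𝄫 is a diminished third: 2 semitones.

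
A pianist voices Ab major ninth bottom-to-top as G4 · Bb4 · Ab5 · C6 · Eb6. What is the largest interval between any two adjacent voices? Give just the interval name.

minor seventh

Adjacent intervals: G4→Bb4 = minor third; Bb4→Ab5 = minor seventh; Ab5→C6 = major third; C6→Eb6 = minor third.
The largest is Bb4 to Ab5, a minor seventh (10 semitones).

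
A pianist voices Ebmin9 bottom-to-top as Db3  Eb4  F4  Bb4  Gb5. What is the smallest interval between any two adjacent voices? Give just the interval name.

Adjacent intervals: Db3→Eb4 = major ninth; Eb4→F4 = major second; F4→Bb4 = perfect fourth; Bb4→Gb5 = minor sixth.
The smallest is Eb4 to F4, a major second (2 semitones).

major 2nd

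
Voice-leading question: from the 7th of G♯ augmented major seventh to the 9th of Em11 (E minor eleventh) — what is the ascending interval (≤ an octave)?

G♯ augmented major seventh has F𝄪 as its 7th, and Em11 (E minor eleventh) has F♯ as its 9th.
8 letter names make it an octave; at 11 semitones (a half step narrower than perfect) the quality is diminished.

diminished 8th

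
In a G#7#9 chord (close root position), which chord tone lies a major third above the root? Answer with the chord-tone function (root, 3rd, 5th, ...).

3rd

G#7#9: G#–B#–D#–F#–A##.
The root is G#. A major third above G# is B#.
B# is the chord's 3rd.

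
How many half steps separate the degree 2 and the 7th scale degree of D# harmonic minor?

9

The scale is D# E# F# G# A# B C##.
E# up to C## is a major sixth — 9 semitones.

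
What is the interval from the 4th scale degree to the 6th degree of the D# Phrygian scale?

Spelling the D# Phrygian scale: D# E F# G# A# B C#.
The 4th scale degree is G# and the 6th degree is B.
G# up to B is 3 semitones, a half step narrower than a major third, so the interval is minor.

minor 3rd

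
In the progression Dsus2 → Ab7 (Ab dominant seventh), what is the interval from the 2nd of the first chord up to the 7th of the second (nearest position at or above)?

Dsus2 has E as its 2nd, and Ab7 (Ab dominant seventh) has Gb as its 7th.
3 letter names make it a third; at 2 semitones (a whole step narrower than major) the quality is diminished.

diminished 3rd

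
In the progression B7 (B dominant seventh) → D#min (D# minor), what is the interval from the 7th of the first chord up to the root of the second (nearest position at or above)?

The 7th of B7 (B dominant seventh) is A; the root of D#min (D# minor) is D#.
A up to D# is 6 semitones, a half step wider than a perfect fourth, so the interval is augmented.

augmented fourth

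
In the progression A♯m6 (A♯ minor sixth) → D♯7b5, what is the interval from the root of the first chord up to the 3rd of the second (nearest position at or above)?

A♯m6 (A♯ minor sixth) has A♯ as its root, and D♯7b5 has F𝄪 as its 3rd.
From A♯ to F𝄪 is 9 semitones, exactly the major sixth.

major sixth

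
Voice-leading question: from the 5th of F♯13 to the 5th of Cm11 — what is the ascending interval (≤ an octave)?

diminished 5th

F♯13 has C♯ as its 5th, and Cm11 has G as its 5th.
5 letter names make it a fifth; at 6 semitones (a half step narrower than perfect) the quality is diminished.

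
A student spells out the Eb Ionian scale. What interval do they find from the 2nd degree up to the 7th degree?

M6

Eb major: Eb F G Ab Bb C D.
The 2nd degree is F and the degree 7 is D.
F up to D spans 6 letter names and 9 semitones — a major sixth.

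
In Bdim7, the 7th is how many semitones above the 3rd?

6

Spelling the chord: B–D–F–A♭.
D to A♭ is a diminished fifth: 6 semitones.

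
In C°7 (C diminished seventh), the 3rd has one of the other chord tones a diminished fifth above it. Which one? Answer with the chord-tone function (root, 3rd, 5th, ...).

7th

The chord tones of Cdim7 are C–E♭–G♭–B𝄫.
The 3rd is E♭. A diminished fifth above E♭ is B𝄫.
B𝄫 is the chord's 7th.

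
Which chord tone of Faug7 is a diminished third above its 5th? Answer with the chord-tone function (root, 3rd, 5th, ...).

7th

The chord tones of F augmented seventh are F, A, C#, Eb.
The 5th is C#. A diminished third above C# is Eb.
Eb is the chord's 7th.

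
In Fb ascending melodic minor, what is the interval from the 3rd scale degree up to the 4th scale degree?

Spelling Fb ascending melodic minor: Fb Gb Abb Bbb Cb Db Eb.
That puts Abb below Bbb.
Abb up to Bbb spans 2 letter names and 2 semitones — a major second.

major 2nd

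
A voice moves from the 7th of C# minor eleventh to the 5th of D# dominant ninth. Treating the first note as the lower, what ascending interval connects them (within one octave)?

major seventh

C# minor eleventh has B as its 7th, and D# dominant ninth has A# as its 5th.
From B to A# is 11 semitones, exactly the major seventh.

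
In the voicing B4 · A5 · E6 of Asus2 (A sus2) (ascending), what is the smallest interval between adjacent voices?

P5

Adjacent intervals: B4→A5 = minor seventh; A5→E6 = perfect fifth.
The smallest is A5 to E6, a perfect fifth (7 semitones).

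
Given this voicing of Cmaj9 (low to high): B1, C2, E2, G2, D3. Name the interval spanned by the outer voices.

minor 10th

The outer voices are B1 and D3.
B up to D is 15 semitones, a half step narrower than a major tenth, so the interval is minor.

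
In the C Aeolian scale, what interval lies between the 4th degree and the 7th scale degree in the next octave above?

The scale runs C D E♭ F G A♭ B♭.
4th degree = F; degree 7 (up an octave) = B♭.
Counting 11 letters and 17 half steps from F gives a perfect eleventh.

perfect 11th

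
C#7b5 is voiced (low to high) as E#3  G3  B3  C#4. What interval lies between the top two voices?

M2

Those voices are B3 and C#4.
From B to C# is 2 semitones, exactly the major second.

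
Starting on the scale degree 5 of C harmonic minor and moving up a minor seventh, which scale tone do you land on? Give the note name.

The scale is C D E♭ F G A♭ B.
The scale degree 5 is G; a minor seventh above that is F — scale degree 4.

F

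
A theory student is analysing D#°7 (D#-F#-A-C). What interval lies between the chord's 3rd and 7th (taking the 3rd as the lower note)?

diminished fifth

That puts F# below C.
5 letter names make it a fifth; at 6 semitones (a half step narrower than perfect) the quality is diminished.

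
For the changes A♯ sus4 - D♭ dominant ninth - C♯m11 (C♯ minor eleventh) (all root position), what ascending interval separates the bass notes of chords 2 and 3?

augmented seventh

The roots are D♭ and C♯.
From D♭ to C♯: 12 semitones over a seventh = augmented.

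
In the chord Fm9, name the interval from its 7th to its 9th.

major third

Fmin9: F-Ab-C-Eb-G.
That puts Eb below G.
Eb up to G spans 3 letter names and 4 semitones — a major third.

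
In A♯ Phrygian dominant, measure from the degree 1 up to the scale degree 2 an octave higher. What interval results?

minor ninth

Spelling A♯ Phrygian dominant: A♯ B C𝄪 D♯ E♯ F♯ G♯.
The degree 1 is A♯ and the 2nd degree (up an octave) is B.
From A♯ to B: 13 semitones over a ninth = minor.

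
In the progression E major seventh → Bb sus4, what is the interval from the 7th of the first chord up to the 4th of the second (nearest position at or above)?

diminished second

E major seventh has D# as its 7th, and Bb sus4 has Eb as its 4th.
2 letter names make it a second; at 0 semitones (a whole step narrower than major) the quality is diminished.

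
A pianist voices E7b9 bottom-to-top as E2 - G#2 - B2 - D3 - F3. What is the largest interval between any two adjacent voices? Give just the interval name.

Adjacent intervals: E2→G#2 = major third; G#2→B2 = minor third; B2→D3 = minor third; D3→F3 = minor third.
The largest is E2 to G#2, a major third (4 semitones).

M3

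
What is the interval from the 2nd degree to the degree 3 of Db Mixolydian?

major second

Db mixolydian: Db Eb F Gb Ab Bb Cb.
So we need the interval from Eb up to F.
Counting 2 letters and 2 half steps from Eb gives a major second.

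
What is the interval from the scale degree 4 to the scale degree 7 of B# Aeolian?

The scale runs B# C## D# E# F## G# A#.
So we need the interval from E# up to A#.
From E# to A# is 5 semitones, exactly the perfect fourth.

perfect 4th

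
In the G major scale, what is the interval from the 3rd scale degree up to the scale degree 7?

The scale runs G A B C D E F♯.
3rd scale degree = B; scale degree 7 = F♯.
Counting 5 letters and 7 half steps from B gives a perfect fifth.

perfect fifth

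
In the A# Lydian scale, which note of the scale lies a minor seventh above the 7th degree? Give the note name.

F##

The scale is A# B# C## D## E# F## G##.
The 7th degree is G##; a minor seventh above that is F## — scale degree 6.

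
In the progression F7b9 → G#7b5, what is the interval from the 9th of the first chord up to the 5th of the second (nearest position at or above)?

augmented 5th

F7b9 has Gb as its 9th, and G#7b5 has D as its 5th.
5 letter names make it a fifth; at 8 semitones (a half step wider than perfect) the quality is augmented.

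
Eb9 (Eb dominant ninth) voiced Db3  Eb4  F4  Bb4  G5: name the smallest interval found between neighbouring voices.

Adjacent intervals: Db3→Eb4 = major ninth; Eb4→F4 = major second; F4→Bb4 = perfect fourth; Bb4→G5 = major sixth.
The smallest is Eb4 to F4, a major second (2 semitones).

major second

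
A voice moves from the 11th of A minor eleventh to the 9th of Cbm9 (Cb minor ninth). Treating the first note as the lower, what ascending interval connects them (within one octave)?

The 11th of A minor eleventh is D; the 9th of Cbm9 (Cb minor ninth) is Db.
D up to Db is 11 semitones, a half step narrower than a perfect octave, so the interval is diminished.

d8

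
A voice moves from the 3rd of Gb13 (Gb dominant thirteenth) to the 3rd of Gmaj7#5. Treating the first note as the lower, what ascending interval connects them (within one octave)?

augmented unison

The 3rd of Gb13 (Gb dominant thirteenth) is Bb; the 3rd of Gmaj7#5 is B.
Bb up to B is 1 semitone, a half step wider than a perfect unison, so the interval is augmented.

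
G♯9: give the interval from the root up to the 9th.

major ninth

Spelling the chord: G♯, B♯, D♯, F♯, A♯.
Root = G♯; 9th = A♯.
From G♯ to A♯ is 14 semitones, exactly the major ninth.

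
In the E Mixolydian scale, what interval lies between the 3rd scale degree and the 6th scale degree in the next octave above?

The scale runs E F# G# A B C# D.
The 3rd scale degree is G# and the scale degree 6 (up an octave) is C#.
Counting 11 letters and 17 half steps from G# gives a perfect eleventh.

perfect eleventh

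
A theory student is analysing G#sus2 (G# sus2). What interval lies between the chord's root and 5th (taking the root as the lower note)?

perfect 5th

Spelling the chord: G#-A#-D#.
The root is G# and the 5th is D#.
From G# to D# is 7 semitones, exactly the perfect fifth.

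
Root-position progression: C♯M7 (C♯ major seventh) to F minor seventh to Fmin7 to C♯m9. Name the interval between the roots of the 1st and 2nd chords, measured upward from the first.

The roots are C♯ and F.
From C♯ to F: 4 semitones over a fourth = diminished.

diminished 4th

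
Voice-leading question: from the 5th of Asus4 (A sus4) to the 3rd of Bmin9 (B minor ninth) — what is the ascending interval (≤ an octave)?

Asus4 (A sus4) has E as its 5th, and Bmin9 (B minor ninth) has D as its 3rd.
7 letter names make it a seventh; at 10 semitones (a half step narrower than major) the quality is minor.

minor seventh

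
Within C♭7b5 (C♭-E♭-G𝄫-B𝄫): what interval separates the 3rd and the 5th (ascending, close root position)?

diminished third

3rd = E♭; 5th = G𝄫.
From E♭ to G𝄫: 2 semitones over a third = diminished.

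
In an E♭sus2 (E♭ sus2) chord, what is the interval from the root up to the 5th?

perfect fifth

Spelling the chord: E♭, F, B♭.
So we need the interval from E♭ up to B♭.
Counting 5 letters and 7 half steps from E♭ gives a perfect fifth.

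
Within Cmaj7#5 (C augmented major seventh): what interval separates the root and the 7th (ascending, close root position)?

M7

C+maj7 (C augmented major seventh): C, E, G#, B.
That puts C below B.
Counting 7 letters and 11 half steps from C gives a major seventh.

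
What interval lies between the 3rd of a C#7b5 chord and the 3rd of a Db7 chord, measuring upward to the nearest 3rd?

d2

C#7b5 has E# as its 3rd, and Db7 has F as its 3rd.
E# up to F is 0 semitones, a whole step narrower than a major second, so the interval is diminished.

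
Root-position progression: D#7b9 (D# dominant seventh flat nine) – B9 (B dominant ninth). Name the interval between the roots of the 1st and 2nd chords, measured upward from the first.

The roots are D# and B.
6 letter names make it a sixth; at 8 semitones (a half step narrower than major) the quality is minor.

minor sixth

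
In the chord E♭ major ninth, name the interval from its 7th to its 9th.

minor third

E♭maj9 (E♭ major ninth) is spelled E♭–G–B♭–D–F.
So we need the interval from D up to F.
D up to F is 3 semitones, a half step narrower than a major third, so the interval is minor.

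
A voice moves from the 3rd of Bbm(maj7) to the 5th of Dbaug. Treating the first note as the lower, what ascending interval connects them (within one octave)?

Bbm(maj7) has Db as its 3rd, and Dbaug has A as its 5th.
From Db to A: 8 semitones over a fifth = augmented.

augmented fifth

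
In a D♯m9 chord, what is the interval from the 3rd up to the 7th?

Spelling the chord: D♯ F♯ A♯ C♯ E♯.
3rd = F♯; 7th = C♯.
F♯ up to C♯ spans 5 letter names and 7 semitones — a perfect fifth.

perfect fifth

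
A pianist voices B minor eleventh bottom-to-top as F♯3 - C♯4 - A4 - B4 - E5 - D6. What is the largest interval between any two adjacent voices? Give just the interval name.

minor seventh

Adjacent intervals: F♯3→C♯4 = perfect fifth; C♯4→A4 = minor sixth; A4→B4 = major second; B4→E5 = perfect fourth; E5→D6 = minor seventh.
The largest is E5 to D6, a minor seventh (10 semitones).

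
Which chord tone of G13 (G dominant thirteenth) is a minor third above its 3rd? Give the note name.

D

G13 (G dominant thirteenth) is spelled G, B, D, F, A, E.
The 3rd is B. A minor third above B is D.
D is the chord's 5th.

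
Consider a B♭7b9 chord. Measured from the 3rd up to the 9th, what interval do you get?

diminished seventh

B♭7b9 (B♭ dominant seventh flat nine) is spelled B♭, D, F, A♭, C♭.
3rd = D; 9th = C♭.
D up to C♭ is 9 semitones, a whole step narrower than a major seventh, so the interval is diminished.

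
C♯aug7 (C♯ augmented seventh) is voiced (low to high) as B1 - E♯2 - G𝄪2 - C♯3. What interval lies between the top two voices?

Those voices are G𝄪2 and C♯3.
G𝄪 up to C♯ is 4 semitones, a half step narrower than a perfect fourth, so the interval is diminished.

diminished 4th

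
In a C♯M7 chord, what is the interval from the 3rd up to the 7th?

perfect 5th

Spelling the chord: C♯–E♯–G♯–B♯.
So we need the interval from E♯ up to B♯.
E♯ up to B♯ spans 5 letter names and 7 semitones — a perfect fifth.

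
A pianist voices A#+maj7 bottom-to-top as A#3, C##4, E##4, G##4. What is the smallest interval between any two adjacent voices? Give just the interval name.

minor 3rd

Adjacent intervals: A#3→C##4 = major third; C##4→E##4 = major third; E##4→G##4 = minor third.
The smallest is E##4 to G##4, a minor third (3 semitones).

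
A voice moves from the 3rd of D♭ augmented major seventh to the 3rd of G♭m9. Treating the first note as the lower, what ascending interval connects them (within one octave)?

D♭ augmented major seventh has F as its 3rd, and G♭m9 has B𝄫 as its 3rd.
4 letter names make it a fourth; at 4 semitones (a half step narrower than perfect) the quality is diminished.

d4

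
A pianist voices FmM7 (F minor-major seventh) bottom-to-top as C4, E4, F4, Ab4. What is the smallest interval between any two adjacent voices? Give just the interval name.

m2

Adjacent intervals: C4→E4 = major third; E4→F4 = minor second; F4→Ab4 = minor third.
The smallest is E4 to F4, a minor second (1 semitone).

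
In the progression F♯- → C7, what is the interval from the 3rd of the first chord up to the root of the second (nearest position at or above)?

The 3rd of F♯- is A; the root of C7 is C.
3 letter names make it a third; at 3 semitones (a half step narrower than major) the quality is minor.

minor third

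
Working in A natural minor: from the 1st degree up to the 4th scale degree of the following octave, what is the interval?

The scale runs A B C D E F G.
The 1st degree is A and the 4th scale degree (up an octave) is D.
A up to D spans 11 letter names and 17 semitones — a perfect eleventh.

perfect eleventh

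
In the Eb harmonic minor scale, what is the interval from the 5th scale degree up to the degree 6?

Spelling the Eb harmonic minor scale: Eb F Gb Ab Bb Cb D.
5th scale degree = Bb; 6th degree = Cb.
From Bb to Cb: 1 semitone over a second = minor.

minor second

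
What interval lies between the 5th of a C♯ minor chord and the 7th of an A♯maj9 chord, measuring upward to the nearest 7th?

augmented unison

The 5th of C♯ minor is G♯; the 7th of A♯maj9 is G𝄪.
G♯ up to G𝄪 is 1 semitone, a half step wider than a perfect unison, so the interval is augmented.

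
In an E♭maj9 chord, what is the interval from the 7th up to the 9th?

minor 3rd

Spelling the chord: E♭–G–B♭–D–F.
7th = D; 9th = F.
From D to F: 3 semitones over a third = minor.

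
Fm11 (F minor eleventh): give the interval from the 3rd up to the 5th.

Fm11 (F minor eleventh) is spelled F-Ab-C-Eb-G-Bb.
3rd = Ab; 5th = C.
Ab up to C spans 3 letter names and 4 semitones — a major third.

major third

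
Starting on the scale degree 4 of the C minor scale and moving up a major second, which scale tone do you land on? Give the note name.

The scale is C D Eb F G Ab Bb.
The scale degree 4 is F; a major second above that is G — scale degree 5.

G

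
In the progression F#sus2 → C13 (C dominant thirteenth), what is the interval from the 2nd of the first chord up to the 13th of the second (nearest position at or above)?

minor 2nd

The 2nd of F#sus2 is G#; the 13th of C13 (C dominant thirteenth) is A.
From G# to A: 1 semitone over a second = minor.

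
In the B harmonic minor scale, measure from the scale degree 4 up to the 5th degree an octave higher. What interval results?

major 9th

Spelling the B harmonic minor scale: B C# D E F# G A#.
So we need the interval from E up to F#.
Counting 9 letters and 14 half steps from E gives a major ninth.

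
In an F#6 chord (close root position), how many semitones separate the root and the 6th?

9

Spelling the chord: F#-A#-C#-D#.
F# to D# is a major sixth: 9 semitones.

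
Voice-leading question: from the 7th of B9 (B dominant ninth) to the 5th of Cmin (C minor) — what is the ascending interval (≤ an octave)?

The 7th of B9 (B dominant ninth) is A; the 5th of Cmin (C minor) is G.
7 letter names make it a seventh; at 10 semitones (a half step narrower than major) the quality is minor.

minor seventh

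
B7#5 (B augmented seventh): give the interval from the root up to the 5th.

augmented 5th

B+7 (B augmented seventh): B–D#–F##–A.
Root = B; 5th = F##.
From B to F##: 8 semitones over a fifth = augmented.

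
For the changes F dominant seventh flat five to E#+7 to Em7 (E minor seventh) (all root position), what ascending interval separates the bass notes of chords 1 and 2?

The roots are F and E#.
7 letter names make it a seventh; at 12 semitones (a half step wider than major) the quality is augmented.

A7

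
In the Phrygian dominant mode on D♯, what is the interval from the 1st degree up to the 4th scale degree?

P4

Spelling the Phrygian dominant mode on D♯: D♯ E F𝄪 G♯ A♯ B C♯.
That puts D♯ below G♯.
D♯ up to G♯ spans 4 letter names and 5 semitones — a perfect fourth.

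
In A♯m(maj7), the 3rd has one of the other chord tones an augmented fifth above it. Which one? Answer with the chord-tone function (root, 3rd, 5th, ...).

7th

A♯mM7: A♯–C♯–E♯–G𝄪.
The 3rd is C♯. An augmented fifth above C♯ is G𝄪.
G𝄪 is the chord's 7th.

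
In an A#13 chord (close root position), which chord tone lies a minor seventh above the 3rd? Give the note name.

B#

A#13 (A# dominant thirteenth): A#–C##–E#–G#–B#–F##.
The 3rd is C##. A minor seventh above C## is B#.
B# is the chord's 9th.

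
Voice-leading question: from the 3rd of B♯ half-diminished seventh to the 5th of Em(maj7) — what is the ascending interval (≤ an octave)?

B♯ half-diminished seventh has D♯ as its 3rd, and Em(maj7) has B as its 5th.
6 letter names make it a sixth; at 8 semitones (a half step narrower than major) the quality is minor.

minor sixth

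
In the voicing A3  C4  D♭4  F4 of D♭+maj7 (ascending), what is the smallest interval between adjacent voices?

minor 2nd

Adjacent intervals: A3→C4 = minor third; C4→D♭4 = minor second; D♭4→F4 = major third.
The smallest is C4 to D♭4, a minor second (1 semitone).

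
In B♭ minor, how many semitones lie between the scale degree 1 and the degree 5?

7

The scale is B♭ C D♭ E♭ F G♭ A♭.
B♭ up to F is a perfect fifth — 7 semitones.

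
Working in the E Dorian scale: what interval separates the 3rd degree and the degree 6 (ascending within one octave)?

augmented 4th

The scale runs E F# G A B C# D.
The 3rd degree is G and the scale degree 6 is C#.
4 letter names make it a fourth; at 6 semitones (a half step wider than perfect) the quality is augmented.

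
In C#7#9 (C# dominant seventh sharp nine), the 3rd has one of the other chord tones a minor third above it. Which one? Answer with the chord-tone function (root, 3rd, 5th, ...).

C#7#9 (C# dominant seventh sharp nine): C#-E#-G#-B-D##.
The 3rd is E#. A minor third above E# is G#.
G# is the chord's 5th.

5th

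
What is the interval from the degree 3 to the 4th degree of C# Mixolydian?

The scale runs C# D# E# F# G# A# B.
So we need the interval from E# up to F#.
2 letter names make it a second; at 1 semitone (a half step narrower than major) the quality is minor.

minor second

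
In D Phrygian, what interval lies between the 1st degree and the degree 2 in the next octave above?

Spelling D Phrygian: D E♭ F G A B♭ C.
That puts D below E♭.
D up to E♭ is 13 semitones, a half step narrower than a major ninth, so the interval is minor.

minor ninth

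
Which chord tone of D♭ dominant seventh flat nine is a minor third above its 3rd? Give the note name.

D♭7b9 is spelled D♭-F-A♭-C♭-E𝄫.
The 3rd is F. A minor third above F is A♭.
A♭ is the chord's 5th.

Ab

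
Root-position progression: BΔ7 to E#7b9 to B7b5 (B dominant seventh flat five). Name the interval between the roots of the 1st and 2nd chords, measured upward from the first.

The roots are B and E#.
From B to E#: 6 semitones over a fourth = augmented.

augmented 4th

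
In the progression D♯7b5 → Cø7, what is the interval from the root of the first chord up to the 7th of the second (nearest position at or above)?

The root of D♯7b5 is D♯; the 7th of Cø7 is B♭.
6 letter names make it a sixth; at 7 semitones (a whole step narrower than major) the quality is diminished.

diminished sixth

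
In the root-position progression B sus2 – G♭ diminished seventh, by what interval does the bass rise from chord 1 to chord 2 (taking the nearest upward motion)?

diminished 6th

The roots are B and G♭.
6 letter names make it a sixth; at 7 semitones (a whole step narrower than major) the quality is diminished.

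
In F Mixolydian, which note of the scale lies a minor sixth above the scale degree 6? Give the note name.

The scale is F G A Bb C D Eb.
The scale degree 6 is D; a minor sixth above that is Bb — scale degree 4.

Bb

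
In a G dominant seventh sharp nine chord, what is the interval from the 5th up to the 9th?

Spelling the chord: G-B-D-F-A#.
The 5th is D and the 9th is A#.
D up to A# is 8 semitones, a half step wider than a perfect fifth, so the interval is augmented.

augmented fifth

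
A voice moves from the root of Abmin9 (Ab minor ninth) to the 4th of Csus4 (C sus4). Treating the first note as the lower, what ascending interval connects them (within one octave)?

Abmin9 (Ab minor ninth) has Ab as its root, and Csus4 (C sus4) has F as its 4th.
From Ab to F is 9 semitones, exactly the major sixth.

M6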